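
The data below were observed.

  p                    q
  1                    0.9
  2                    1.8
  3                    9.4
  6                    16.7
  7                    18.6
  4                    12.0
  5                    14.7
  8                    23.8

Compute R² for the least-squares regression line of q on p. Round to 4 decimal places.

0.9656

n = 8, Σx = 36, Σy = 97.9, Σxy = 575, Σx² = 204, Σy² = 1643.79
Sxx = Σx² − (Σx)²/n = 204 − 162 = 42
Sxy = Σxy − (Σx)(Σy)/n = 575 − 440.55 = 134.45
Syy = Σy² − (Σy)²/n = 1643.79 − 1198.05125 = 445.73875
R² = Sxy²/(Sxx·Syy) = (134.45)²/(42·445.73875) = 0.965588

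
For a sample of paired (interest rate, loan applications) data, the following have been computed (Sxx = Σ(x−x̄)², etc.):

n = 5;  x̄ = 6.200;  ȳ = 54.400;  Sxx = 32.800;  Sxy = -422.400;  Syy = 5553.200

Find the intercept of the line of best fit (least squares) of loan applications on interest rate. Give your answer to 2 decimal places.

134.24

b = Sxy/Sxx = -422.4/32.8 = -12.878049
a = ȳ − b·x̄ = 54.4 − (-12.878049)·6.2 = 134.243902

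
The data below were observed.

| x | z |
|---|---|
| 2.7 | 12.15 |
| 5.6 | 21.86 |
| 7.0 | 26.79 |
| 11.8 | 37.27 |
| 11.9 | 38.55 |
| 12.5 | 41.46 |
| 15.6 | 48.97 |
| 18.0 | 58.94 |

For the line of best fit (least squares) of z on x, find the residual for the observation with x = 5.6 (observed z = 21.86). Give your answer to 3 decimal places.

0.727

n = 8, Σx = 85.1, Σy = 285.99, Σxy = 3584.384, Σx² = 1092.11
Sxx = Σx² − (Σx)²/n = 1092.11 − 905.25125 = 186.85875
Sxy = Σxy − (Σx)(Σy)/n = 3584.384 − 3042.218625 = 542.165375
b = Sxy/Sxx = 542.165375/186.85875 = 2.901472
a = ȳ − b·x̄ = 35.74875 − 2.901472·10.6375 = 4.884345
ŷ(5.6) = 4.884345 + 2.901472·5.6 = 21.132586
residual = y − ŷ = 21.86 − 21.132586 = 0.727414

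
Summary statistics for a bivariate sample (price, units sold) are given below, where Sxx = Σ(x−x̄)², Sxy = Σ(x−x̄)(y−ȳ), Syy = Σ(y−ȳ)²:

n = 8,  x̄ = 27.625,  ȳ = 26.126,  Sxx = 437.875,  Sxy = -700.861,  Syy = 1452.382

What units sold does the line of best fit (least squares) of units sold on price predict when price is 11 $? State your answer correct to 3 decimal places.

b = Sxy/Sxx = -700.861/437.875 = -1.600596
a = ȳ − b·x̄ = 26.126 − (-1.600596)·27.625 = 70.342466
ŷ(11) = a + b·11 = 70.342466 + (-1.600596)·11 = 52.735910

52.736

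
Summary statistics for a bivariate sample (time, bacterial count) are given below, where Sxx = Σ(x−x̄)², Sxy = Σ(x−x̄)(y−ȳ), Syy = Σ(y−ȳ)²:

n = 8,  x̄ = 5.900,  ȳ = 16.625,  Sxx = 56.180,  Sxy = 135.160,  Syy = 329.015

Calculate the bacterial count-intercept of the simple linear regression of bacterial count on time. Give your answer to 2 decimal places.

2.43

b = Sxy/Sxx = 135.16/56.18 = 2.405838
a = ȳ − b·x̄ = 16.625 − 2.405838·5.9 = 2.430554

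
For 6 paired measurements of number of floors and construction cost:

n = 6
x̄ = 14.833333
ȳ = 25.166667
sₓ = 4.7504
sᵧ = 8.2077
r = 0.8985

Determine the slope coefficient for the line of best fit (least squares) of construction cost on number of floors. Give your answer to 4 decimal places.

b = r · sᵧ/sₓ = 0.8985 · 8.2077/4.7504 = 1.552421

1.5524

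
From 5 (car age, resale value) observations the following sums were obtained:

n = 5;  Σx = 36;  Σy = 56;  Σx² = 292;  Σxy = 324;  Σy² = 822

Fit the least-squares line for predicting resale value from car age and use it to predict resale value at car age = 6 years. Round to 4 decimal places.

Sxx = Σx² − (Σx)²/n = 292 − 259.2 = 32.8
Sxy = Σxy − (Σx)(Σy)/n = 324 − 403.2 = -79.2
b = Sxy/Sxx = -79.2/32.8 = -2.414634
a = ȳ − b·x̄ = 11.2 − (-2.414634)·7.2 = 28.585366
ŷ(6) = a + b·6 = 28.585366 + (-2.414634)·6 = 14.097561

14.0976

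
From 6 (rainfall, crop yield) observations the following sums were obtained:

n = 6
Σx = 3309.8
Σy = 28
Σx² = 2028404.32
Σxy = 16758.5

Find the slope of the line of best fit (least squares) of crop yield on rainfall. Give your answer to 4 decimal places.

Sxx = Σx² − (Σx)²/n = 2028404.32 − 1825796.006667 = 202608.313333
Sxy = Σxy − (Σx)(Σy)/n = 16758.5 − 15445.733333 = 1312.766667
b = Sxy/Sxx = 1312.766667/202608.313333 = 0.006479

0.0065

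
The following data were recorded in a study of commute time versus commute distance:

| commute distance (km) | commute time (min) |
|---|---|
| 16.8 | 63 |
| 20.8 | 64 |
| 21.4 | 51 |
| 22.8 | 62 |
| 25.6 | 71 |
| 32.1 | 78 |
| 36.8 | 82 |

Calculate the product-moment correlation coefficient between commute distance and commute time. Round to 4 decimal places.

0.8400

n = 7, Σx = 176.3, Σy = 471, Σxy = 12233.6, Σx² = 4732.69, Σy² = 32359
Sxx = Σx² − (Σx)²/n = 4732.69 − 4440.241429 = 292.448571
Sxy = Σxy − (Σx)(Σy)/n = 12233.6 − 11862.471429 = 371.128571
Syy = Σy² − (Σy)²/n = 32359 − 31691.571429 = 667.428571
r = Sxy/√(Sxx·Syy) = 371.128571/√(195188.532245) = 371.128571/441.801462 = 0.840035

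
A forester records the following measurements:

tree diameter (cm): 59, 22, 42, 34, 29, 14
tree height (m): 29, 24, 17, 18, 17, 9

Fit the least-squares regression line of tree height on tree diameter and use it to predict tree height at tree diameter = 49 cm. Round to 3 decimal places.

n = 6, Σx = 200, Σy = 114, Σxy = 4184, Σx² = 7922
Sxx = Σx² − (Σx)²/n = 7922 − 6666.666667 = 1255.333333
Sxy = Σxy − (Σx)(Σy)/n = 4184 − 3800 = 384
b = Sxy/Sxx = 384/1255.333333 = 0.305895
a = ȳ − b·x̄ = 19 − 0.305895·33.333333 = 8.803505
ŷ(49) = a + b·49 = 8.803505 + 0.305895·49 = 23.792353

23.792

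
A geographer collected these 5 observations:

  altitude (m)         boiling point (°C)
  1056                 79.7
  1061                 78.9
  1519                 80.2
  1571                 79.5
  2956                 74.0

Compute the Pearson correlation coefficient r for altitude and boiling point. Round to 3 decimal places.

n = 5, Σx = 8163, Σy = 392.3, Σxy = 633338.4, Σx² = 15754195, Σy² = 30805.59
Sxx = Σx² − (Σx)²/n = 15754195 − 13326913.8 = 2427281.2
Sxy = Σxy − (Σx)(Σy)/n = 633338.4 − 640468.98 = -7130.58
Syy = Σy² − (Σy)²/n = 30805.59 − 30779.858 = 25.732
r = Sxy/√(Sxx·Syy) = -7130.58/√(62458799.8384) = -7130.58/7903.087994 = -0.902252

-0.902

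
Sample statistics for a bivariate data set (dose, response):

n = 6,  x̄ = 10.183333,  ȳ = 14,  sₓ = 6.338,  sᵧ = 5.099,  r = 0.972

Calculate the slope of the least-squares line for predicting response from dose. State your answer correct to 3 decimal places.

0.782

b = r · sᵧ/sₓ = 0.972 · 5.099/6.338 = 0.781986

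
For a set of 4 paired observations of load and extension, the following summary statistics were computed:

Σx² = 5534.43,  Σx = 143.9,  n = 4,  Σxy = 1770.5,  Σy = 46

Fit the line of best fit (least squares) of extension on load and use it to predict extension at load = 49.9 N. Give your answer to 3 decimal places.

16.003

Sxx = Σx² − (Σx)²/n = 5534.43 − 5176.8025 = 357.6275
Sxy = Σxy − (Σx)(Σy)/n = 1770.5 − 1654.85 = 115.65
b = Sxy/Sxx = 115.65/357.6275 = 0.323381
a = ȳ − b·x̄ = 11.5 − 0.323381·35.975 = -0.133638
ŷ(49.9) = a + b·49.9 = -0.133638 + 0.323381·49.9 = 16.003083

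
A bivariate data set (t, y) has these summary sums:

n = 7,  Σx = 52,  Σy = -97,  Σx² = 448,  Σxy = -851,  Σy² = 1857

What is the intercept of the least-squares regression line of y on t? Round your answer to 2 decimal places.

1.84

Sxx = Σx² − (Σx)²/n = 448 − 386.285714 = 61.714286
Sxy = Σxy − (Σx)(Σy)/n = -851 − (-720.571429) = -130.428571
b = Sxy/Sxx = -130.428571/61.714286 = -2.113426
a = ȳ − b·x̄ = -13.857143 − (-2.113426)·7.428571 = 1.842593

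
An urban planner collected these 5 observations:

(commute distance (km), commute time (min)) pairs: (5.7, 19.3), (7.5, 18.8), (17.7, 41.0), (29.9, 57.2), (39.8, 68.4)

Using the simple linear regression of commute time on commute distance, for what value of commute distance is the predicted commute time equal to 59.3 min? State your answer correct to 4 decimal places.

n = 5, Σx = 100.6, Σy = 204.7, Σxy = 5409.31, Σx² = 2880.08
Sxx = Σx² − (Σx)²/n = 2880.08 − 2024.072 = 856.008
Sxy = Σxy − (Σx)(Σy)/n = 5409.31 − 4118.564 = 1290.746
b = Sxy/Sxx = 1290.746/856.008 = 1.507867
a = ȳ − b·x̄ = 40.94 − 1.507867·20.12 = 10.601721
Set a + b·x = 59.3: x = (59.3 − 10.601721) / 1.507867 = 32.296142

32.2961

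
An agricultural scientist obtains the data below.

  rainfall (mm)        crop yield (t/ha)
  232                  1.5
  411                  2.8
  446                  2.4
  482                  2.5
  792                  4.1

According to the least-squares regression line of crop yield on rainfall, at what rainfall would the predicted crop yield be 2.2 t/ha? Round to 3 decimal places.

n = 5, Σx = 2363, Σy = 13.3, Σxy = 7021.4, Σx² = 1281249
Sxx = Σx² − (Σx)²/n = 1281249 − 1116753.8 = 164495.2
Sxy = Σxy − (Σx)(Σy)/n = 7021.4 − 6285.58 = 735.82
b = Sxy/Sxx = 735.82/164495.2 = 0.004473
a = ȳ − b·x̄ = 2.66 − 0.004473·472.6 = 0.545965
Set a + b·x = 2.2: x = (2.2 − 0.545965) / 0.004473 = 369.765350

369.765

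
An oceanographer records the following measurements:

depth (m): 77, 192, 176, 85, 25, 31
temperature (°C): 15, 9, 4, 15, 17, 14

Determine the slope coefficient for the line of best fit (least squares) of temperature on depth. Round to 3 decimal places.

-0.059

n = 6, Σx = 586, Σy = 74, Σxy = 5721, Σx² = 82580
Sxx = Σx² − (Σx)²/n = 82580 − 57232.666667 = 25347.333333
Sxy = Σxy − (Σx)(Σy)/n = 5721 − 7227.333333 = -1506.333333
b = Sxy/Sxx = -1506.333333/25347.333333 = -0.059428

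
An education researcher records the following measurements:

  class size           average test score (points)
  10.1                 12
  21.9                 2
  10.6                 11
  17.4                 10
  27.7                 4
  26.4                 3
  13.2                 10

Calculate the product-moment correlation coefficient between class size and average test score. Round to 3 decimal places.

n = 7, Σx = 127.3, Σy = 52, Σxy = 777.6, Σx² = 2635.23, Σy² = 494
Sxx = Σx² − (Σx)²/n = 2635.23 − 2315.041429 = 320.188571
Sxy = Σxy − (Σx)(Σy)/n = 777.6 − 945.657143 = -168.057143
Syy = Σy² − (Σy)²/n = 494 − 386.285714 = 107.714286
r = Sxy/√(Sxx·Syy) = -168.057143/√(34488.883265) = -168.057143/185.711829 = -0.904935

-0.905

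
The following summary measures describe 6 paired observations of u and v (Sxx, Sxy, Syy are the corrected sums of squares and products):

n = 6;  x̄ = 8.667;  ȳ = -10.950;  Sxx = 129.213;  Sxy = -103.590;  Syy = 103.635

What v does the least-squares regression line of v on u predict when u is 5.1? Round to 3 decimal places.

b = Sxy/Sxx = -103.59/129.213 = -0.801700
a = ȳ − b·x̄ = -10.95 − (-0.801700)·8.667 = -4.001670
ŷ(5.1) = a + b·5.1 = -4.001670 + (-0.801700)·5.1 = -8.090338

-8.090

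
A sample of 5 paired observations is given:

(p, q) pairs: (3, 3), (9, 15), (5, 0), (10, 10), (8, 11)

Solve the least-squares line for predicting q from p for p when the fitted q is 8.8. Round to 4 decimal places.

n = 5, Σx = 35, Σy = 39, Σxy = 332, Σx² = 279
Sxx = Σx² − (Σx)²/n = 279 − 245 = 34
Sxy = Σxy − (Σx)(Σy)/n = 332 − 273 = 59
b = Sxy/Sxx = 59/34 = 1.735294
a = ȳ − b·x̄ = 7.8 − 1.735294·7 = -4.347059
Set a + b·x = 8.8: x = (8.8 − (-4.347059)) / 1.735294 = 7.576271

7.5763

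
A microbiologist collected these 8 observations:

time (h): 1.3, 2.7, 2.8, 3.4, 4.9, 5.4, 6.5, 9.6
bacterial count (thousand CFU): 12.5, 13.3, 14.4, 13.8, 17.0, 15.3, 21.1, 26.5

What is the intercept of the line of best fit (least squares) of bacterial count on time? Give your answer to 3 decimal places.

n = 8, Σx = 36.6, Σy = 133.9, Σxy = 696.87, Σx² = 215.96
Sxx = Σx² − (Σx)²/n = 215.96 − 167.445 = 48.515
Sxy = Σxy − (Σx)(Σy)/n = 696.87 − 612.5925 = 84.2775
b = Sxy/Sxx = 84.2775/48.515 = 1.737143
a = ȳ − b·x̄ = 16.7375 − 1.737143·4.575 = 8.790070

8.790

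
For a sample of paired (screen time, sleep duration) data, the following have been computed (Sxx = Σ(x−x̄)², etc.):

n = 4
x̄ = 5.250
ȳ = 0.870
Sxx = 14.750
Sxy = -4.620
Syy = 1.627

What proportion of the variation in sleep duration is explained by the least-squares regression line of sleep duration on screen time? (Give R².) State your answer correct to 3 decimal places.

R² = Sxy²/(Sxx·Syy) = (-4.62)²/(14.75·1.627) = 0.889415

0.889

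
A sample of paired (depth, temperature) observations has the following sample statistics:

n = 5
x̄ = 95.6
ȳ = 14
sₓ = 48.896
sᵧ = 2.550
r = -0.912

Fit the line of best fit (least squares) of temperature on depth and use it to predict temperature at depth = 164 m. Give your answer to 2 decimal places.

b = r · sᵧ/sₓ = -0.912 · 2.55/48.896 = -0.047562
a = ȳ − b·x̄ = 14 − (-0.047562)·95.6 = 18.546944
ŷ(164) = a + b·164 = 18.546944 + (-0.047562)·164 = 10.746747

10.75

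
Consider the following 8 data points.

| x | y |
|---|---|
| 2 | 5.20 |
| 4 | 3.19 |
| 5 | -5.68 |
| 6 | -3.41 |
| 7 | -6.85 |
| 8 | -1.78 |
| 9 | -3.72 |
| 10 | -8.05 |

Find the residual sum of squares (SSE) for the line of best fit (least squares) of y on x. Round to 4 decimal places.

63.2191

n = 8, Σx = 51, Σy = -21.1, Σxy = -201.87, Σx² = 375, Σy² = 209.8384
Sxx = Σx² − (Σx)²/n = 375 − 325.125 = 49.875
Sxy = Σxy − (Σx)(Σy)/n = -201.87 − (-134.5125) = -67.3575
Syy = Σy² − (Σy)²/n = 209.8384 − 55.65125 = 154.18715
b = Sxy/Sxx = -67.3575/49.875 = -1.350526
SSE = Syy − b·Sxy = 154.18715 − (-1.350526)·(-67.3575) = 63.219074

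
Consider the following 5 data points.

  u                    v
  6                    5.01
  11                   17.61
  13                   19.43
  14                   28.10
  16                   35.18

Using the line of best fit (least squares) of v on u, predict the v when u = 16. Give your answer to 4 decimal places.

n = 5, Σx = 60, Σy = 105.33, Σxy = 1432.64, Σx² = 778
Sxx = Σx² − (Σx)²/n = 778 − 720 = 58
Sxy = Σxy − (Σx)(Σy)/n = 1432.64 − 1263.96 = 168.68
b = Sxy/Sxx = 168.68/58 = 2.908276
a = ȳ − b·x̄ = 21.066 − 2.908276·12 = -13.833310
ŷ(16) = a + b·16 = -13.833310 + 2.908276·16 = 32.699103

32.6991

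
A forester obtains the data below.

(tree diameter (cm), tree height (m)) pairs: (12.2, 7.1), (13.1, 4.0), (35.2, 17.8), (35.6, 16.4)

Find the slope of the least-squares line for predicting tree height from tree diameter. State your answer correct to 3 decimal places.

n = 4, Σx = 96.1, Σy = 45.3, Σxy = 1349.42, Σx² = 2826.85
Sxx = Σx² − (Σx)²/n = 2826.85 − 2308.8025 = 518.0475
Sxy = Σxy − (Σx)(Σy)/n = 1349.42 − 1088.3325 = 261.0875
b = Sxy/Sxx = 261.0875/518.0475 = 0.503984

0.504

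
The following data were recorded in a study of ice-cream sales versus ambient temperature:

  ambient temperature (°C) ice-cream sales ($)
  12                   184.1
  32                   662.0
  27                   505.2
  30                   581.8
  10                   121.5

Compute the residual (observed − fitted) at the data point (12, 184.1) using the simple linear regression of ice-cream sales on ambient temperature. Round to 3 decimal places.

n = 5, Σx = 111, Σy = 2054.6, Σxy = 55702.6, Σx² = 2897
Sxx = Σx² − (Σx)²/n = 2897 − 2464.2 = 432.8
Sxy = Σxy − (Σx)(Σy)/n = 55702.6 − 45612.12 = 10090.48
b = Sxy/Sxx = 10090.48/432.8 = 23.314418
a = ȳ − b·x̄ = 410.92 − 23.314418·22.2 = -106.660074
ŷ(12) = -106.660074 + 23.314418·12 = 173.112939
residual = y − ŷ = 184.1 − 173.112939 = 10.987061

10.987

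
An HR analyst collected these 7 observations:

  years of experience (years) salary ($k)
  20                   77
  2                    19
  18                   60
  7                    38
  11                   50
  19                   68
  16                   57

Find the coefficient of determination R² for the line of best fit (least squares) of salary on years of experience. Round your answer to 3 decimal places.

n = 7, Σx = 93, Σy = 369, Σxy = 5678, Σx² = 1515, Σy² = 21707
Sxx = Σx² − (Σx)²/n = 1515 − 1235.571429 = 279.428571
Sxy = Σxy − (Σx)(Σy)/n = 5678 − 4902.428571 = 775.571429
Syy = Σy² − (Σy)²/n = 21707 − 19451.571429 = 2255.428571
R² = Sxy²/(Sxx·Syy) = (775.571429)²/(279.428571·2255.428571) = 0.954429

0.954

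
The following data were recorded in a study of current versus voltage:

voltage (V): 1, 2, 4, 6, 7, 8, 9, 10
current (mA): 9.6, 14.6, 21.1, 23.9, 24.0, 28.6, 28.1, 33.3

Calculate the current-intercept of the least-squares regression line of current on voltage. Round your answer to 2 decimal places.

n = 8, Σx = 47, Σy = 183.2, Σxy = 1249.3, Σx² = 351
Sxx = Σx² − (Σx)²/n = 351 − 276.125 = 74.875
Sxy = Σxy − (Σx)(Σy)/n = 1249.3 − 1076.3 = 173
b = Sxy/Sxx = 173/74.875 = 2.310518
a = ȳ − b·x̄ = 22.9 − 2.310518·5.875 = 9.325710

9.33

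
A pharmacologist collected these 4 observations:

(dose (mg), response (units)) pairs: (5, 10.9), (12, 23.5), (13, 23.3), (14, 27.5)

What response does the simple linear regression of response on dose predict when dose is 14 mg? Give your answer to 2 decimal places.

26.53

n = 4, Σx = 44, Σy = 85.2, Σxy = 1024.4, Σx² = 534
Sxx = Σx² − (Σx)²/n = 534 − 484 = 50
Sxy = Σxy − (Σx)(Σy)/n = 1024.4 − 937.2 = 87.2
b = Sxy/Sxx = 87.2/50 = 1.744
a = ȳ − b·x̄ = 21.3 − 1.744·11 = 2.116
ŷ(14) = a + b·14 = 2.116 + 1.744·14 = 26.532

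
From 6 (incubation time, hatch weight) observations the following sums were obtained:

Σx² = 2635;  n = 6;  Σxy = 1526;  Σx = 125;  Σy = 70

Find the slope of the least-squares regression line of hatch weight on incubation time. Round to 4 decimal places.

2.1946

Sxx = Σx² − (Σx)²/n = 2635 − 2604.166667 = 30.833333
Sxy = Σxy − (Σx)(Σy)/n = 1526 − 1458.333333 = 67.666667
b = Sxy/Sxx = 67.666667/30.833333 = 2.194595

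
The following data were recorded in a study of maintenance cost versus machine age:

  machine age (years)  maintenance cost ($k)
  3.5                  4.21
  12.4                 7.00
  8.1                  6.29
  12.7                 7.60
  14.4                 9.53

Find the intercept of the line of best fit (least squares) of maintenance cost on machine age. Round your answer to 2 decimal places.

2.69

n = 5, Σx = 51.1, Σy = 34.63, Σxy = 386.236, Σx² = 600.27
Sxx = Σx² − (Σx)²/n = 600.27 − 522.242 = 78.028
Sxy = Σxy − (Σx)(Σy)/n = 386.236 − 353.9186 = 32.3174
b = Sxy/Sxx = 32.3174/78.028 = 0.414177
a = ȳ − b·x̄ = 6.926 − 0.414177·10.22 = 2.693111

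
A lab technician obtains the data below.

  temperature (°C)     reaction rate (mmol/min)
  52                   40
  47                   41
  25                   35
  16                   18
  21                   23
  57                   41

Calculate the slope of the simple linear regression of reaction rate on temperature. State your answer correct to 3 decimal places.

n = 6, Σx = 218, Σy = 198, Σxy = 7990, Σx² = 9484
Sxx = Σx² − (Σx)²/n = 9484 − 7920.666667 = 1563.333333
Sxy = Σxy − (Σx)(Σy)/n = 7990 − 7194 = 796
b = Sxy/Sxx = 796/1563.333333 = 0.509168

0.509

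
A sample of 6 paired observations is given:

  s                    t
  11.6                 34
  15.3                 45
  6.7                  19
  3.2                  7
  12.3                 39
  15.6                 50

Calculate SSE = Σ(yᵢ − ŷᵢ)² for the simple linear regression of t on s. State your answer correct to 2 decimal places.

12.05

n = 6, Σx = 64.7, Σy = 194, Σxy = 2492.3, Σx² = 818.43, Σy² = 7612
Sxx = Σx² − (Σx)²/n = 818.43 − 697.681667 = 120.748333
Sxy = Σxy − (Σx)(Σy)/n = 2492.3 − 2091.966667 = 400.333333
Syy = Σy² − (Σy)²/n = 7612 − 6272.666667 = 1339.333333
b = Sxy/Sxx = 400.333333/120.748333 = 3.315436
SSE = Syy − b·Sxy = 1339.333333 − 3.315436·400.333333 = 12.053914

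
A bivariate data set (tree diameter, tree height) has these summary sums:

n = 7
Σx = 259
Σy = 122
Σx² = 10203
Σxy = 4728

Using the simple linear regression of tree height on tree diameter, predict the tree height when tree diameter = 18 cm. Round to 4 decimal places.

10.8705

Sxx = Σx² − (Σx)²/n = 10203 − 9583 = 620
Sxy = Σxy − (Σx)(Σy)/n = 4728 − 4514 = 214
b = Sxy/Sxx = 214/620 = 0.345161
a = ȳ − b·x̄ = 17.428571 − 0.345161·37 = 4.657604
ŷ(18) = a + b·18 = 4.657604 + 0.345161·18 = 10.870507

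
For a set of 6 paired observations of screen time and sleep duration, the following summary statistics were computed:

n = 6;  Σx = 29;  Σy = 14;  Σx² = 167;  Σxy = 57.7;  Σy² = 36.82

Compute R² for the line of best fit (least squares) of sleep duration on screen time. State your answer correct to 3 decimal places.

Sxx = Σx² − (Σx)²/n = 167 − 140.166667 = 26.833333
Sxy = Σxy − (Σx)(Σy)/n = 57.7 − 67.666667 = -9.966667
Syy = Σy² − (Σy)²/n = 36.82 − 32.666667 = 4.153333
R² = Sxy²/(Sxx·Syy) = (-9.966667)²/(26.833333·4.153333) = 0.891309

0.891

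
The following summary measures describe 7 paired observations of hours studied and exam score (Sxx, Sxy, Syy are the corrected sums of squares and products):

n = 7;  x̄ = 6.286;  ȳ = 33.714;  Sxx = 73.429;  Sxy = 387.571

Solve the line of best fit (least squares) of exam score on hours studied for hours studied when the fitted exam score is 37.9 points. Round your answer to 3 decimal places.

7.079

b = Sxy/Sxx = 387.571/73.429 = 5.278173
a = ȳ − b·x̄ = 33.714 − 5.278173·6.286 = 0.535402
Set a + b·x = 37.9: x = (37.9 − 0.535402) / 5.278173 = 7.079077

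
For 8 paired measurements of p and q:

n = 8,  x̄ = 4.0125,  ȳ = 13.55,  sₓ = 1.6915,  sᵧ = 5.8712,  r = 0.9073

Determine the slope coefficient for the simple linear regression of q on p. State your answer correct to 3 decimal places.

3.149

b = r · sᵧ/sₓ = 0.9073 · 5.8712/1.6915 = 3.149240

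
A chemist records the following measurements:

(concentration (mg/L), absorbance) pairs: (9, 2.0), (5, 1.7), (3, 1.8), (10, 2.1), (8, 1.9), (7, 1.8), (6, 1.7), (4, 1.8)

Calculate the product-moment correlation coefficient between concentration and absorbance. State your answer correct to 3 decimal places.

n = 8, Σx = 52, Σy = 14.8, Σxy = 98.1, Σx² = 380, Σy² = 27.52
Sxx = Σx² − (Σx)²/n = 380 − 338 = 42
Sxy = Σxy − (Σx)(Σy)/n = 98.1 − 96.2 = 1.9
Syy = Σy² − (Σy)²/n = 27.52 − 27.38 = 0.14
r = Sxy/√(Sxx·Syy) = 1.9/√(5.88) = 1.9/2.424871 = 0.783547

0.784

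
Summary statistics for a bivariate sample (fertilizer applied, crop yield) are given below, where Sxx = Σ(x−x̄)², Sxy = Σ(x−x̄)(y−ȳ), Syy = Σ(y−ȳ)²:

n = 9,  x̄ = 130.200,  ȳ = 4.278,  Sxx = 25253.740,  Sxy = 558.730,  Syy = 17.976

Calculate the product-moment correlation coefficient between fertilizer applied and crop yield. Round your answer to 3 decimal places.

r = Sxy/√(Sxx·Syy) = 558.73/√(453961.23024) = 558.73/673.766451 = 0.829264

0.829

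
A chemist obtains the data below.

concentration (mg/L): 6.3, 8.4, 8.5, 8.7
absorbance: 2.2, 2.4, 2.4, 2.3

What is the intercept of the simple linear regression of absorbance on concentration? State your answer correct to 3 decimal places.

1.772

n = 4, Σx = 31.9, Σy = 9.3, Σxy = 74.43, Σx² = 258.19
Sxx = Σx² − (Σx)²/n = 258.19 − 254.4025 = 3.7875
Sxy = Σxy − (Σx)(Σy)/n = 74.43 − 74.1675 = 0.2625
b = Sxy/Sxx = 0.2625/3.7875 = 0.069307
a = ȳ − b·x̄ = 2.325 − 0.069307·7.975 = 1.772277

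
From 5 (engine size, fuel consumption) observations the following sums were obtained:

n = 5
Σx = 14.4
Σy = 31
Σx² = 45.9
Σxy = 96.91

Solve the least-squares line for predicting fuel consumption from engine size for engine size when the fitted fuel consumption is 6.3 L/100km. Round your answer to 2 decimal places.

Sxx = Σx² − (Σx)²/n = 45.9 − 41.472 = 4.428
Sxy = Σxy − (Σx)(Σy)/n = 96.91 − 89.28 = 7.63
b = Sxy/Sxx = 7.63/4.428 = 1.723126
a = ȳ − b·x̄ = 6.2 − 1.723126·2.88 = 1.237398
Set a + b·x = 6.3: x = (6.3 − 1.237398) / 1.723126 = 2.938034

2.94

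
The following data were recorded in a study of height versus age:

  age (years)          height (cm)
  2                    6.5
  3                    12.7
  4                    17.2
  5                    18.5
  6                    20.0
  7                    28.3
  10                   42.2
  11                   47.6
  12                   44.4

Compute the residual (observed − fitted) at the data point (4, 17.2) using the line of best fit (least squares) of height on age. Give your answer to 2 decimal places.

1.75

n = 9, Σx = 60, Σy = 237.4, Σxy = 2008.9, Σx² = 504
Sxx = Σx² − (Σx)²/n = 504 − 400 = 104
Sxy = Σxy − (Σx)(Σy)/n = 2008.9 − 1582.666667 = 426.233333
b = Sxy/Sxx = 426.233333/104 = 4.098397
a = ȳ − b·x̄ = 26.377778 − 4.098397·6.666667 = -0.944872
ŷ(4) = -0.944872 + 4.098397·4 = 15.448718
residual = y − ŷ = 17.2 − 15.448718 = 1.751282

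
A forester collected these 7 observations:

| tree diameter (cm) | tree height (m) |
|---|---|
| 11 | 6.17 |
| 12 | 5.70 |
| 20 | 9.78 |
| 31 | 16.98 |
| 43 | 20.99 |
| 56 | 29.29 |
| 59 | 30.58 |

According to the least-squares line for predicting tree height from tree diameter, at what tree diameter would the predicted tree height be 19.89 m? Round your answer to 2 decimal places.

n = 7, Σx = 232, Σy = 119.49, Σxy = 5205.28, Σx² = 10092
Sxx = Σx² − (Σx)²/n = 10092 − 7689.142857 = 2402.857143
Sxy = Σxy − (Σx)(Σy)/n = 5205.28 − 3960.24 = 1245.04
b = Sxy/Sxx = 1245.04/2402.857143 = 0.518150
a = ȳ − b·x̄ = 17.07 − 0.518150·33.142857 = -0.102966
Set a + b·x = 19.89: x = (19.89 − (-0.102966)) / 0.518150 = 38.585298

38.59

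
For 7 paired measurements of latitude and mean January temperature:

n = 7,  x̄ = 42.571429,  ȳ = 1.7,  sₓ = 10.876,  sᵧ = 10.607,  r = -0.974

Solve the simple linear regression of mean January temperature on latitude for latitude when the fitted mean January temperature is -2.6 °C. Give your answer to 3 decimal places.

47.098

b = r · sᵧ/sₓ = -0.974 · 10.607/10.876 = -0.949910
a = ȳ − b·x̄ = 1.7 − (-0.949910)·42.571429 = 42.139014
Set a + b·x = -2.6: x = (-2.6 − 42.139014) / (-0.949910) = 47.098175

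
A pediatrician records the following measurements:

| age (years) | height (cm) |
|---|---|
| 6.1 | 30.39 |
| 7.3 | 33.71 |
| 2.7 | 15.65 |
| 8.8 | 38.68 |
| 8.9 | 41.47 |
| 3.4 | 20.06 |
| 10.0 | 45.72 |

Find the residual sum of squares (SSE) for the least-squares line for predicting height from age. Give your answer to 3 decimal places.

n = 7, Σx = 47.2, Σy = 225.68, Σxy = 1708.588, Σx² = 366, Σy² = 8013.464
Sxx = Σx² − (Σx)²/n = 366 − 318.262857 = 47.737143
Sxy = Σxy − (Σx)(Σy)/n = 1708.588 − 1521.728 = 186.86
Syy = Σy² − (Σy)²/n = 8013.464 − 7275.9232 = 737.5408
b = Sxy/Sxx = 186.86/47.737143 = 3.914352
SSE = Syy − b·Sxy = 737.5408 − 3.914352·186.86 = 6.104909

6.105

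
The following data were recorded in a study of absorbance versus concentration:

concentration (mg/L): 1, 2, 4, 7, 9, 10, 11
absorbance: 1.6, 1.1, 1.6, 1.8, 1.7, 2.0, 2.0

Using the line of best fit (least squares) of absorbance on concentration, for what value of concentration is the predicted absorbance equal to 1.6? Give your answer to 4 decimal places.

n = 7, Σx = 44, Σy = 11.8, Σxy = 80.1, Σx² = 372
Sxx = Σx² − (Σx)²/n = 372 − 276.571429 = 95.428571
Sxy = Σxy − (Σx)(Σy)/n = 80.1 − 74.171429 = 5.928571
b = Sxy/Sxx = 5.928571/95.428571 = 0.062126
a = ȳ − b·x̄ = 1.685714 − 0.062126·6.285714 = 1.295210
Set a + b·x = 1.6: x = (1.6 − 1.295210) / 0.062126 = 4.906024

4.9060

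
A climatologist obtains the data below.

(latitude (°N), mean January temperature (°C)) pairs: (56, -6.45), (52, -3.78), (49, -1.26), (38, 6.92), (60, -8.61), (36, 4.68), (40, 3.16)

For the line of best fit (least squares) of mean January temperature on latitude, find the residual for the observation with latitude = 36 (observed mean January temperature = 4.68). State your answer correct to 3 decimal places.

n = 7, Σx = 331, Σy = -5.34, Σxy = -578.26, Σx² = 16181
Sxx = Σx² − (Σx)²/n = 16181 − 15651.571429 = 529.428571
Sxy = Σxy − (Σx)(Σy)/n = -578.26 − (-252.505714) = -325.754286
b = Sxy/Sxx = -325.754286/529.428571 = -0.615294
a = ȳ − b·x̄ = -0.762857 − (-0.615294)·47.285714 = 28.331765
ŷ(36) = 28.331765 + (-0.615294)·36 = 6.181176
residual = y − ŷ = 4.68 − 6.181176 = -1.501176

-1.501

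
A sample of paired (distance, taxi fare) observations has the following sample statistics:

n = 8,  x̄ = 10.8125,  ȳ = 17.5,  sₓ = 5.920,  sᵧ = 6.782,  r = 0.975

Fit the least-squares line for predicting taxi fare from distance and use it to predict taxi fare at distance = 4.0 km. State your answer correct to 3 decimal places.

9.891

b = r · sᵧ/sₓ = 0.975 · 6.782/5.92 = 1.116968
a = ȳ − b·x̄ = 17.5 − 1.116968·10.8125 = 5.422785
ŷ(4.0) = a + b·4.0 = 5.422785 + 1.116968·4 = 9.890656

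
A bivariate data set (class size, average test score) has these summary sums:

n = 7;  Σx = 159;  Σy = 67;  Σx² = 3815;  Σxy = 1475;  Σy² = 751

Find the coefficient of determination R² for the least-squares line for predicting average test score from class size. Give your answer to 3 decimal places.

Sxx = Σx² − (Σx)²/n = 3815 − 3611.571429 = 203.428571
Sxy = Σxy − (Σx)(Σy)/n = 1475 − 1521.857143 = -46.857143
Syy = Σy² − (Σy)²/n = 751 − 641.285714 = 109.714286
R² = Sxy²/(Sxx·Syy) = (-46.857143)²/(203.428571·109.714286) = 0.098373

0.098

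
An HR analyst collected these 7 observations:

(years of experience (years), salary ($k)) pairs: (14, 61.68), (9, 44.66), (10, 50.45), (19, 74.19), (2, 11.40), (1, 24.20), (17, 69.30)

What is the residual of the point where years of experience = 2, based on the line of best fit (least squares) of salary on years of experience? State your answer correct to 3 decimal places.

n = 7, Σx = 72, Σy = 335.88, Σxy = 4404.67, Σx² = 1032
Sxx = Σx² − (Σx)²/n = 1032 − 740.571429 = 291.428571
Sxy = Σxy − (Σx)(Σy)/n = 4404.67 − 3454.765714 = 949.904286
b = Sxy/Sxx = 949.904286/291.428571 = 3.259475
a = ȳ − b·x̄ = 47.982857 − 3.259475·10.285714 = 14.456824
ŷ(2) = 14.456824 + 3.259475·2 = 20.975775
residual = y − ŷ = 11.40 − 20.975775 = -9.575775

-9.576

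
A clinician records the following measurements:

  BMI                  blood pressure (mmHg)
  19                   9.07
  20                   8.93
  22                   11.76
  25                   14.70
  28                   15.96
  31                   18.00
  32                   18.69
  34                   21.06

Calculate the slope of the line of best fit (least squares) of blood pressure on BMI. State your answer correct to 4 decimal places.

0.7805

n = 8, Σx = 211, Σy = 118.17, Σxy = 3296.15, Σx² = 5795
Sxx = Σx² − (Σx)²/n = 5795 − 5565.125 = 229.875
Sxy = Σxy − (Σx)(Σy)/n = 3296.15 − 3116.73375 = 179.41625
b = Sxy/Sxx = 179.41625/229.875 = 0.780495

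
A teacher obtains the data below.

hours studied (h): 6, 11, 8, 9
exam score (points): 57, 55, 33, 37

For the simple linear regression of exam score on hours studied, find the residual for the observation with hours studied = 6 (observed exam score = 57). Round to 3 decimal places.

n = 4, Σx = 34, Σy = 182, Σxy = 1544, Σx² = 302
Sxx = Σx² − (Σx)²/n = 302 − 289 = 13
Sxy = Σxy − (Σx)(Σy)/n = 1544 − 1547 = -3
b = Sxy/Sxx = -3/13 = -0.230769
a = ȳ − b·x̄ = 45.5 − (-0.230769)·8.5 = 47.461538
ŷ(6) = 47.461538 + (-0.230769)·6 = 46.076923
residual = y − ŷ = 57 − 46.076923 = 10.923077

10.923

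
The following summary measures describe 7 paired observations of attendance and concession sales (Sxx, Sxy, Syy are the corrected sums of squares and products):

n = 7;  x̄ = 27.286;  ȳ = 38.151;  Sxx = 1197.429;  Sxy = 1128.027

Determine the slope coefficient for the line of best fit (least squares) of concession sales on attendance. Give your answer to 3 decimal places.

0.942

b = Sxy/Sxx = 1128.027/1197.429 = 0.942041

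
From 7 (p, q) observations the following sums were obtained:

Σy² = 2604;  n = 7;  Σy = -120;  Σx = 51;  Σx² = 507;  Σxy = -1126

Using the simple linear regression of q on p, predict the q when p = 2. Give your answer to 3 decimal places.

Sxx = Σx² − (Σx)²/n = 507 − 371.571429 = 135.428571
Sxy = Σxy − (Σx)(Σy)/n = -1126 − (-874.285714) = -251.714286
b = Sxy/Sxx = -251.714286/135.428571 = -1.858650
a = ȳ − b·x̄ = -17.142857 − (-1.858650)·7.285714 = -3.601266
ŷ(2) = a + b·2 = -3.601266 + (-1.858650)·2 = -7.318565

-7.319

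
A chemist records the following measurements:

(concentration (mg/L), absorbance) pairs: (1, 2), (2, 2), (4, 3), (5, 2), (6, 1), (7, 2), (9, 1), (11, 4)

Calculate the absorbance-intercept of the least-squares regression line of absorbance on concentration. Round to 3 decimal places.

n = 8, Σx = 45, Σy = 17, Σxy = 101, Σx² = 333
Sxx = Σx² − (Σx)²/n = 333 − 253.125 = 79.875
Sxy = Σxy − (Σx)(Σy)/n = 101 − 95.625 = 5.375
b = Sxy/Sxx = 5.375/79.875 = 0.067293
a = ȳ − b·x̄ = 2.125 − 0.067293·5.625 = 1.746479

1.746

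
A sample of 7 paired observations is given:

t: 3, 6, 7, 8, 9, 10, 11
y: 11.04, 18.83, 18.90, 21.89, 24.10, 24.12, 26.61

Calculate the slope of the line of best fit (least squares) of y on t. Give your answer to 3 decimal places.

n = 7, Σx = 54, Σy = 145.49, Σxy = 1204.33, Σx² = 460
Sxx = Σx² − (Σx)²/n = 460 − 416.571429 = 43.428571
Sxy = Σxy − (Σx)(Σy)/n = 1204.33 − 1122.351429 = 81.978571
b = Sxy/Sxx = 81.978571/43.428571 = 1.887664

1.888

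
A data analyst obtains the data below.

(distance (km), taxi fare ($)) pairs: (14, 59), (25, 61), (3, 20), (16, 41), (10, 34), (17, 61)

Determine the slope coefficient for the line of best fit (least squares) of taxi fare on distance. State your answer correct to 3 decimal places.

1.972

n = 6, Σx = 85, Σy = 276, Σxy = 4444, Σx² = 1475
Sxx = Σx² − (Σx)²/n = 1475 − 1204.166667 = 270.833333
Sxy = Σxy − (Σx)(Σy)/n = 4444 − 3910 = 534
b = Sxy/Sxx = 534/270.833333 = 1.971692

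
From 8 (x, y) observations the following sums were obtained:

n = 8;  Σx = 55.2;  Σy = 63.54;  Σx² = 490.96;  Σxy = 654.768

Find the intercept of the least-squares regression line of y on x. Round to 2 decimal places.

Sxx = Σx² − (Σx)²/n = 490.96 − 380.88 = 110.08
Sxy = Σxy − (Σx)(Σy)/n = 654.768 − 438.426 = 216.342
b = Sxy/Sxx = 216.342/110.08 = 1.965316
a = ȳ − b·x̄ = 7.9425 − 1.965316·6.9 = -5.618181

-5.62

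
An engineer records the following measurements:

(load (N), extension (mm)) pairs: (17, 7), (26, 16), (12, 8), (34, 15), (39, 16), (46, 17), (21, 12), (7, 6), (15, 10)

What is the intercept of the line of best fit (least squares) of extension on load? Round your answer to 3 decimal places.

4.731

n = 9, Σx = 217, Σy = 107, Σxy = 2991, Σx² = 6617
Sxx = Σx² − (Σx)²/n = 6617 − 5232.111111 = 1384.888889
Sxy = Σxy − (Σx)(Σy)/n = 2991 − 2579.888889 = 411.111111
b = Sxy/Sxx = 411.111111/1384.888889 = 0.296855
a = ȳ − b·x̄ = 11.888889 − 0.296855·24.111111 = 4.731386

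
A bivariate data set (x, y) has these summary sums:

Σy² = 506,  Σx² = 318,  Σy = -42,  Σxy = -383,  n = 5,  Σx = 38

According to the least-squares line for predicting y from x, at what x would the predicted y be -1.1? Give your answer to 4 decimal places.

Sxx = Σx² − (Σx)²/n = 318 − 288.8 = 29.2
Sxy = Σxy − (Σx)(Σy)/n = -383 − (-319.2) = -63.8
b = Sxy/Sxx = -63.8/29.2 = -2.184932
a = ȳ − b·x̄ = -8.4 − (-2.184932)·7.6 = 8.205479
Set a + b·x = -1.1: x = (-1.1 − 8.205479) / (-2.184932) = 4.258934

4.2589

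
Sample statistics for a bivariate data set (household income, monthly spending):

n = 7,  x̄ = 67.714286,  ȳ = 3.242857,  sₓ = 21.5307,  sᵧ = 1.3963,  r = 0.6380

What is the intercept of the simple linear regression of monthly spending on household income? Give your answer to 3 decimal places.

b = r · sᵧ/sₓ = 0.638 · 1.3963/21.5307 = 0.041375
a = ȳ − b·x̄ = 3.242857 − 0.041375·67.714286 = 0.441157

0.441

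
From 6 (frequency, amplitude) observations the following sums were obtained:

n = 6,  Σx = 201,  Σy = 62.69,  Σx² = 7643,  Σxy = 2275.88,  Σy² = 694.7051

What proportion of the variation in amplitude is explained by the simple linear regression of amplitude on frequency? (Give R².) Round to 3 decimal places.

0.856

Sxx = Σx² − (Σx)²/n = 7643 − 6733.5 = 909.5
Sxy = Σxy − (Σx)(Σy)/n = 2275.88 − 2100.115 = 175.765
Syy = Σy² − (Σy)²/n = 694.7051 − 655.006017 = 39.699083
R² = Sxy²/(Sxx·Syy) = (175.765)²/(909.5·39.699083) = 0.855621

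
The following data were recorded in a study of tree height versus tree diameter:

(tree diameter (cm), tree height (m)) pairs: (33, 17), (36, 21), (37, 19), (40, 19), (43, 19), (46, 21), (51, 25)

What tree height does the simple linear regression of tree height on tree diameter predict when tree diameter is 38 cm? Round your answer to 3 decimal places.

n = 7, Σx = 286, Σy = 141, Σxy = 5838, Σx² = 11920
Sxx = Σx² − (Σx)²/n = 11920 − 11685.142857 = 234.857143
Sxy = Σxy − (Σx)(Σy)/n = 5838 − 5760.857143 = 77.142857
b = Sxy/Sxx = 77.142857/234.857143 = 0.328467
a = ȳ − b·x̄ = 20.142857 − 0.328467·40.857143 = 6.722628
ŷ(38) = a + b·38 = 6.722628 + 0.328467·38 = 19.204380

19.204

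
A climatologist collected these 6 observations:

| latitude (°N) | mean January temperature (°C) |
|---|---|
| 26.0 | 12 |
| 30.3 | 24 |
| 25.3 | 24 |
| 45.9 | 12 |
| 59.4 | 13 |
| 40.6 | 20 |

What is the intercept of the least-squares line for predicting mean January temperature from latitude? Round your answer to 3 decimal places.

n = 6, Σx = 227.5, Σy = 105, Σxy = 3781.4, Σx² = 9517.71
Sxx = Σx² − (Σx)²/n = 9517.71 − 8626.041667 = 891.668333
Sxy = Σxy − (Σx)(Σy)/n = 3781.4 − 3981.25 = -199.85
b = Sxy/Sxx = -199.85/891.668333 = -0.224130
a = ȳ − b·x̄ = 17.5 − (-0.224130)·37.916667 = 25.998279

25.998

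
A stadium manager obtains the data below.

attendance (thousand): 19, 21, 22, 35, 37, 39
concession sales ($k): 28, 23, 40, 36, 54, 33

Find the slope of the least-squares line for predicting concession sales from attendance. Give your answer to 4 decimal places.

0.6532

n = 6, Σx = 173, Σy = 214, Σxy = 6440, Σx² = 5401
Sxx = Σx² − (Σx)²/n = 5401 − 4988.166667 = 412.833333
Sxy = Σxy − (Σx)(Σy)/n = 6440 − 6170.333333 = 269.666667
b = Sxy/Sxx = 269.666667/412.833333 = 0.653210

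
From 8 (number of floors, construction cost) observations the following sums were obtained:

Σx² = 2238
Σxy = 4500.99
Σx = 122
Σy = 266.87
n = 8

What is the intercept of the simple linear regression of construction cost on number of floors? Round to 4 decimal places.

15.9385

Sxx = Σx² − (Σx)²/n = 2238 − 1860.5 = 377.5
Sxy = Σxy − (Σx)(Σy)/n = 4500.99 − 4069.7675 = 431.2225
b = Sxy/Sxx = 431.2225/377.5 = 1.142311
a = ȳ − b·x̄ = 33.35875 − 1.142311·15.25 = 15.938503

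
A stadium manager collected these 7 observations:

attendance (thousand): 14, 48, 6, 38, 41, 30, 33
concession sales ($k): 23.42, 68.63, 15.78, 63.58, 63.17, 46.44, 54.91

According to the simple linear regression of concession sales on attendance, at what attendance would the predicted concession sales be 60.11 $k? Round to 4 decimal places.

n = 7, Σx = 210, Σy = 335.93, Σxy = 11928.04, Σx² = 7650
Sxx = Σx² − (Σx)²/n = 7650 − 6300 = 1350
Sxy = Σxy − (Σx)(Σy)/n = 11928.04 − 10077.9 = 1850.14
b = Sxy/Sxx = 1850.14/1350 = 1.370474
a = ȳ − b·x̄ = 47.99 − 1.370474·30 = 6.875778
Set a + b·x = 60.11: x = (60.11 − 6.875778) / 1.370474 = 38.843655

38.8437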